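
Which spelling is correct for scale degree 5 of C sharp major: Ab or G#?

G#

Each scale degree takes a distinct letter name. Degree 5 of a scale on C must use the letter G.
G# and Ab are enharmonically the same pitch, but only G# uses the letter G, so it is the correct spelling here.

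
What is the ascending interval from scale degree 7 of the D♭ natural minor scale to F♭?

Scale degree 7 of Db natural minor is Cb.
Cb up to Fb: letters C→F make it a fourth; 5 semitones makes it perfect.

perfect fourth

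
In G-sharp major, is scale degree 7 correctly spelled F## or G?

F##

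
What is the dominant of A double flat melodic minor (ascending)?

Ebb

Degree 5 takes the letter 4 steps above A, which is E.
In melodic minor (ascending), degree 5 sits 7 semitones above the tonic. Abb + 7 semitones is pitch class 2, spelled on E as Ebb.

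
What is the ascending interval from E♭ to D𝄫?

diminished seventh

Counting letters E–F–G–A–B–C–D gives a seventh.
Eb→Dbb = 9 semitones, 2 narrower than the major seventh (11), so diminished.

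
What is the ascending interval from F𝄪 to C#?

Counting letters F–G–A–B–C gives a fifth.
F##→C# = 6 semitones, 1 narrower than the perfect fifth (7), so diminished.

diminished fifth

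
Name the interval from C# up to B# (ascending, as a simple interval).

The letter names run C→B, a span of 6 letter steps, so the interval is some kind of seventh.
C# to B# is 11 semitones. A major seventh is 11, so 11 makes it major.

major seventh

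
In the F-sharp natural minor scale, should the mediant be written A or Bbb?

A

Each scale degree takes a distinct letter name. Degree 3 of a scale on F must use the letter A.
A and Bbb are enharmonically the same pitch, but only A uses the letter A, so it is the correct spelling here.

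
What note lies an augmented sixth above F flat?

F up a major sixth is D, so the target letter is D.
From Fb, an augmented sixth is 10 semitones up: D.

D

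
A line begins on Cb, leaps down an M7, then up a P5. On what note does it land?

Abb

A major seventh down from Cb is Dbb (letter D, 11 semitones down).
A perfect fifth up from Dbb is Abb (letter A, 7 semitones up).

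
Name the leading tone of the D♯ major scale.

C##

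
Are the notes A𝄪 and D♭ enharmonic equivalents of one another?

No

A## is pitch class 11; Db is pitch class 1.
The pitch classes differ (11 vs. 1), so they are not enharmonic equivalents.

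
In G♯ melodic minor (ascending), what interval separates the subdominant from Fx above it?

augmented fourth

The subdominant of G# melodic minor (ascending) is C#.
C# up to F##: letters C→F make it a fourth; 6 semitones makes it augmented.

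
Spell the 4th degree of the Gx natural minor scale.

C##

Degree 4 takes the letter 3 steps above G, which is C.
In natural minor, degree 4 sits 5 semitones above the tonic. G## + 5 semitones is pitch class 2, spelled on C as C##.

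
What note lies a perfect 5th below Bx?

E##

B down a perfect fifth is E, so the target letter is E.
From B##, a perfect fifth is 7 semitones down: E##.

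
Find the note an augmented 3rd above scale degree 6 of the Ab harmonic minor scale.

A

Scale degree 6 of Ab harmonic minor is Fb.
An augmented third (5 semitones) above Fb lands on the letter A, giving A.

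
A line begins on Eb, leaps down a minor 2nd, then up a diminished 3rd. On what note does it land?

Fb

A minor second down from Eb is D (letter D, 1 semitone down).
A diminished third up from D is Fb (letter F, 2 semitones up).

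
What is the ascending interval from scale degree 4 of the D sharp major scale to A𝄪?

Scale degree 4 of D# major is G#.
G# up to A##: letters G→A make it a second; 3 semitones makes it augmented.

augmented second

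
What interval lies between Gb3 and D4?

augmented fifth

Counting letters G–A–B–C–D gives a fifth.
Gb→D = 8 semitones, 1 wider than the perfect fifth (7), so augmented.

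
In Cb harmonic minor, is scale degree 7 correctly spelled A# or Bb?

Bb

Each scale degree takes a distinct letter name. Degree 7 of a scale on C must use the letter B.
Bb and A# are enharmonically the same pitch, but only Bb uses the letter B, so it is the correct spelling here.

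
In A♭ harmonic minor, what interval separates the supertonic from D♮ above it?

The supertonic of Ab harmonic minor is Bb.
Bb up to D: letters B→D make it a third; 4 semitones makes it major.

major third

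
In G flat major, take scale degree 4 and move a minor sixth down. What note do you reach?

Eb

Scale degree 4 of Gb major is Cb.
A minor sixth (8 semitones) below Cb lands on the letter E, giving Eb.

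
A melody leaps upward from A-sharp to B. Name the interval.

Counting letters A–B gives a second.
A#→B = 1 semitone, 1 narrower than the major second (2), so minor.

minor second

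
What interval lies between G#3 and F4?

Counting letters G–A–B–C–D–E–F gives a seventh.
G#→F = 9 semitones, 2 narrower than the major seventh (11), so diminished.

diminished seventh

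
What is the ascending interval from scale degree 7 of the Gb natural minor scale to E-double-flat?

minor seventh

Scale degree 7 of Gb natural minor is Fb.
Fb up to Ebb: letters F→E make it a seventh; 10 semitones makes it minor.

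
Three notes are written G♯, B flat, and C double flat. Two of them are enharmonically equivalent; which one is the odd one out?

G#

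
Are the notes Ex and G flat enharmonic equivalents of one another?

E## = pitch class 6 and Gb = pitch class 6 — the same pitch class, so they are enharmonic equivalents.

Yes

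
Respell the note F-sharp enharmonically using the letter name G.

Gb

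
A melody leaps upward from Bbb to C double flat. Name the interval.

minor second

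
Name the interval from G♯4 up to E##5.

Counting letters G–A–B–C–D–E gives a sixth.
G#→E## = 10 semitones, 1 wider than the major sixth (9), so augmented.

augmented sixth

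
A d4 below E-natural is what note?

B#

E down a perfect fourth is B, so the target letter is B.
From E, a diminished fourth is 4 semitones down: B#.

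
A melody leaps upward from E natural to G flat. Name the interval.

Counting letters E–F–G gives a third.
E→Gb = 2 semitones, 2 narrower than the major third (4), so diminished.

diminished third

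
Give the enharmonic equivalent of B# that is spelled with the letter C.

Plain C sits at the same pitch as B#, so on the letter C the same pitch needs a natural: C.

C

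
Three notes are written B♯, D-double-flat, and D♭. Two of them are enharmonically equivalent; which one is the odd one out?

Db

In 12-tone equal temperament, enharmonic equivalents share a pitch class. B# is pitch class 0; Dbb is pitch class 0; Db is pitch class 1.
B# and Dbb share pitch class 0, while Db is pitch class 1.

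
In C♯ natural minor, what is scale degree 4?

Degree 4 takes the letter 3 steps above C, which is F.
In natural minor, degree 4 sits 5 semitones above the tonic. C# + 5 semitones is pitch class 6, spelled on F as F#.

F#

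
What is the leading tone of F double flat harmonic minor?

Degree 7 takes the letter 6 steps above F, which is E.
In harmonic minor, degree 7 sits 11 semitones above the tonic. Fbb + 11 semitones is pitch class 2, spelled on E as Ebb.

Ebb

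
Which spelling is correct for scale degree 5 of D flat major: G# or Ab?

Each scale degree takes a distinct letter name. Degree 5 of a scale on D must use the letter A.
Ab and G# are enharmonically the same pitch, but only Ab uses the letter A, so it is the correct spelling here.

Ab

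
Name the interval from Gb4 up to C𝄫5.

diminished fourth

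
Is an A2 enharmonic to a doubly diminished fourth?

An augmented second spans 3 semitones; a doubly diminished fourth spans 3.
They are enharmonically equivalent.

Yes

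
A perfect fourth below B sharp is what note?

B down a perfect fourth is F#, so the target letter is F.
From B#, a perfect fourth is 5 semitones down: F##.

F##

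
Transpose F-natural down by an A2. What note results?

Ebb

F down a major second is Eb, so the target letter is E.
From F, an augmented second is 3 semitones down: Ebb.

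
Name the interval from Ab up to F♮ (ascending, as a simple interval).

major sixth

Counting letters A–B–C–D–E–F gives a sixth.
Ab→F = 9 semitones, exactly the major sixth.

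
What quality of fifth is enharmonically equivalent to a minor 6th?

augmented

A minor sixth spans 8 semitones.
A fifth spanning 8 semitones is augmented (the perfect fifth is 7).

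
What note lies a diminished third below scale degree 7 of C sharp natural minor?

G##

Scale degree 7 of C# natural minor is B.
A diminished third (2 semitones) below B lands on the letter G, giving G##.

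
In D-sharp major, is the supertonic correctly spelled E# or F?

E#

Each scale degree takes a distinct letter name. Degree 2 of a scale on D must use the letter E.
E# and F are enharmonically the same pitch, but only E# uses the letter E, so it is the correct spelling here.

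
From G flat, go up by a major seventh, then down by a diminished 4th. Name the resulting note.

C#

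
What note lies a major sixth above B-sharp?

G##

B up a major sixth is G#, so the target letter is G.
From B#, a major sixth is 9 semitones up: G##.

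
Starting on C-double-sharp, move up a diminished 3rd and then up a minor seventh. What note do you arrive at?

A diminished third up from C## is E (letter E, 2 semitones up).
A minor seventh up from E is D (letter D, 10 semitones up).

D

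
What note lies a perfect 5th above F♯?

C#

A fifth above F lands on the letter C.
A perfect fifth spans 7 semitones, so F# moves to pitch class 1. On the letter C that is C#.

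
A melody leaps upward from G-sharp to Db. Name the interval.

Counting letters G–A–B–C–D gives a fifth.
G#→Db = 5 semitones, 2 narrower than the perfect fifth (7), so doubly diminished.

doubly diminished fifth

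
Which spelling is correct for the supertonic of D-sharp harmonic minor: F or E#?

E#

Each scale degree takes a distinct letter name. Degree 2 of a scale on D must use the letter E.
E# and F are enharmonically the same pitch, but only E# uses the letter E, so it is the correct spelling here.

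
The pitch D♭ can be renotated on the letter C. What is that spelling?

Plain C sits 1 semitone below Db, so on the letter C the same pitch needs a sharp: C#.

C#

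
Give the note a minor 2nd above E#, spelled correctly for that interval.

A second above E lands on the letter F.
A minor second spans 1 semitone, so E# moves to pitch class 6. On the letter F that is F#.

F#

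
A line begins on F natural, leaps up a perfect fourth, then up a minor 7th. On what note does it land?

Ab

A perfect fourth up from F is Bb (letter B, 5 semitones up).
A minor seventh up from Bb is Ab (letter A, 10 semitones up).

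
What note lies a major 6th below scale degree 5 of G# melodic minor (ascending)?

Scale degree 5 of G# melodic minor (ascending) is D#.
A major sixth (9 semitones) below D# lands on the letter F, giving F#.

F#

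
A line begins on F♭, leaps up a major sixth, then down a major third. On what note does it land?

Bbb

A major sixth up from Fb is Db (letter D, 9 semitones up).
A major third down from Db is Bbb (letter B, 4 semitones down).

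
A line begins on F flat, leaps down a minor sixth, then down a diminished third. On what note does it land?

F#

A minor sixth down from Fb is Ab (letter A, 8 semitones down).
A diminished third down from Ab is F# (letter F, 2 semitones down).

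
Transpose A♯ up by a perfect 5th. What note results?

A fifth above A lands on the letter E.
A perfect fifth spans 7 semitones, so A# moves to pitch class 5. On the letter E that is E#.

E#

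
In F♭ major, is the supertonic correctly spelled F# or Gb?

Gb

Each scale degree takes a distinct letter name. Degree 2 of a scale on F must use the letter G.
Gb and F# are enharmonically the same pitch, but only Gb uses the letter G, so it is the correct spelling here.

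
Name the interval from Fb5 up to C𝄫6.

The letter names run F→C, a span of 4 letter steps, so the interval is some kind of fifth.
Fb to Cbb is 6 semitones. A perfect fifth is 7, so 6 makes it diminished.

diminished fifth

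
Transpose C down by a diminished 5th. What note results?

F#

A fifth below C lands on the letter F.
A diminished fifth spans 6 semitones, so C moves to pitch class 6. On the letter F that is F#.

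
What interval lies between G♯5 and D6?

diminished fifth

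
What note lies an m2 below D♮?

C#

A second below D lands on the letter C.
A minor second spans 1 semitone, so D moves to pitch class 1. On the letter C that is C#.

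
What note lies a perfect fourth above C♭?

A fourth above C lands on the letter F.
A perfect fourth spans 5 semitones, so Cb moves to pitch class 4. On the letter F that is Fb.

Fb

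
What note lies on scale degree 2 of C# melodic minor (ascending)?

Degree 2 takes the letter 1 step above C, which is D.
In melodic minor (ascending), degree 2 sits 2 semitones above the tonic. C# + 2 semitones is pitch class 3, spelled on D as D#.

D#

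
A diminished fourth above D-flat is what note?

D up a perfect fourth is G, so the target letter is G.
From Db, a diminished fourth is 4 semitones up: Gbb.

Gbb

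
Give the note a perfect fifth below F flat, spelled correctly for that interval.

A fifth below F lands on the letter B.
A perfect fifth spans 7 semitones, so Fb moves to pitch class 9. On the letter B that is Bbb.

Bbb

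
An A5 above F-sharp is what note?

C##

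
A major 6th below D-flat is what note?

Fb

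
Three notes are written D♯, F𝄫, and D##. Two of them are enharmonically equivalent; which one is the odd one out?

D##

In 12-tone equal temperament, enharmonic equivalents share a pitch class. D# is pitch class 3; Fbb is pitch class 3; D## is pitch class 4.
D# and Fbb share pitch class 3, while D## is pitch class 4.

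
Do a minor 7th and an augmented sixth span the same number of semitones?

A minor seventh spans 10 semitones; an augmented sixth spans 10.
They are enharmonically equivalent.

Yes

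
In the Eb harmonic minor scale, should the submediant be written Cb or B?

Cb

Each scale degree takes a distinct letter name. Degree 6 of a scale on E must use the letter C.
Cb and B are enharmonically the same pitch, but only Cb uses the letter C, so it is the correct spelling here.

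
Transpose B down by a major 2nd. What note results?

A

B down a major second is A, so the target letter is A.
From B, a major second is 2 semitones down: A.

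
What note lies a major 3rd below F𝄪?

A third below F lands on the letter D.
A major third spans 4 semitones, so F## moves to pitch class 3. On the letter D that is D#.

D#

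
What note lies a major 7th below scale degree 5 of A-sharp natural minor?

Scale degree 5 of A# natural minor is E#.
A major seventh (11 semitones) below E# lands on the letter F, giving F#.

F#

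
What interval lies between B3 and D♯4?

Counting letters B–C–D gives a third.
B→D# = 4 semitones, exactly the major third.

major third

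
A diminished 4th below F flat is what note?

C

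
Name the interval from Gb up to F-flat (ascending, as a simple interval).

minor seventh

Counting letters G–A–B–C–D–E–F gives a seventh.
Gb→Fb = 10 semitones, 1 narrower than the major seventh (11), so minor.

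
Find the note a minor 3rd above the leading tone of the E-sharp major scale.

F##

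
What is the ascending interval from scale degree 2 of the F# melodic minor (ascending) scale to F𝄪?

major seventh

Scale degree 2 of F# melodic minor (ascending) is G#.
G# up to F##: letters G→F make it a seventh; 11 semitones makes it major.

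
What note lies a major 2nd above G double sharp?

A second above G lands on the letter A.
A major second spans 2 semitones, so G## moves to pitch class 11. On the letter A that is A##.

A##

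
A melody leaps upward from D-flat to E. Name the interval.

Counting letters D–E gives a second.
Db→E = 3 semitones, 1 wider than the major second (2), so augmented.

augmented second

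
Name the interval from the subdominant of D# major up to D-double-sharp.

The subdominant of D# major is G#.
G# up to D##: letters G→D make it a fifth; 8 semitones makes it augmented.

augmented fifth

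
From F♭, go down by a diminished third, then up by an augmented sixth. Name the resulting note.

A diminished third down from Fb is D (letter D, 2 semitones down).
An augmented sixth up from D is B# (letter B, 10 semitones up).

B#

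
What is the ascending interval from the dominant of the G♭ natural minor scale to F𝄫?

The dominant of Gb natural minor is Db.
Db up to Fbb: letters D→F make it a third; 2 semitones makes it diminished.

diminished third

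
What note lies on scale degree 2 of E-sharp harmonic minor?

F##

Degree 2 takes the letter 1 step above E, which is F.
In harmonic minor, degree 2 sits 2 semitones above the tonic. E# + 2 semitones is pitch class 7, spelled on F as F##.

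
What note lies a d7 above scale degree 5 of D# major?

Scale degree 5 of D# major is A#.
A diminished seventh (9 semitones) above A# lands on the letter G, giving G.

G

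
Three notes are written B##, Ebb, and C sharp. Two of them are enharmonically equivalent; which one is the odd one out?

In 12-tone equal temperament, enharmonic equivalents share a pitch class. B## is pitch class 1; Ebb is pitch class 2; C# is pitch class 1.
B## and C# share pitch class 1, while Ebb is pitch class 2.

Ebb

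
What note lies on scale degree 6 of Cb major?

The Cb major scale runs Cb Db Eb Fb Gb Ab Bb.
Degree 6 is Ab.

Ab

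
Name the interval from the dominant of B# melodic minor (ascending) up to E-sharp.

The dominant of B# melodic minor (ascending) is F##.
F## up to E#: letters F→E make it a seventh; 10 semitones makes it minor.

minor seventh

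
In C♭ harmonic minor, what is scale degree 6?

Degree 6 takes the letter 5 steps above C, which is A.
In harmonic minor, degree 6 sits 8 semitones above the tonic. Cb + 8 semitones is pitch class 7, spelled on A as Abb.

Abb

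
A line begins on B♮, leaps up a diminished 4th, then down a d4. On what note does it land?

B

A diminished fourth up from B is Eb (letter E, 4 semitones up).
A diminished fourth down from Eb is B (letter B, 4 semitones down).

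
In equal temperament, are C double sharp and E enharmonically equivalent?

No

C## is pitch class 2; E is pitch class 4.
The pitch classes differ (2 vs. 4), so they are not enharmonic equivalents.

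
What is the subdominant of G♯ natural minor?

Degree 4 takes the letter 3 steps above G, which is C.
In natural minor, degree 4 sits 5 semitones above the tonic. G# + 5 semitones is pitch class 1, spelled on C as C#.

C#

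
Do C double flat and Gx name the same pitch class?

No

Two spellings are enharmonically equivalent only if they share a pitch class.
Here Cbb → 10, G## → 9; 9 ≠ 10, so they are not.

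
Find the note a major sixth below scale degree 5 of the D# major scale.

C#

Scale degree 5 of D# major is A#.
A major sixth (9 semitones) below A# lands on the letter C, giving C#.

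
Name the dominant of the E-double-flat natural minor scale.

Bbb

Degree 5 takes the letter 4 steps above E, which is B.
In natural minor, degree 5 sits 7 semitones above the tonic. Ebb + 7 semitones is pitch class 9, spelled on B as Bbb.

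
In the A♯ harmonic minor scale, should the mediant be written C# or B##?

C#

Each scale degree takes a distinct letter name. Degree 3 of a scale on A must use the letter C.
C# and B## are enharmonically the same pitch, but only C# uses the letter C, so it is the correct spelling here.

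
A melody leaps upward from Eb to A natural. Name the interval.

Counting letters E–F–G–A gives a fourth.
Eb→A = 6 semitones, 1 wider than the perfect fourth (5), so augmented.

augmented fourth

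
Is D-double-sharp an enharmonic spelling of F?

Two spellings are enharmonically equivalent only if they share a pitch class.
Here D## → 4, F → 5; 4 ≠ 5, so they are not.

No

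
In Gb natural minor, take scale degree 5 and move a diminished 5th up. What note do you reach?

Abb

Scale degree 5 of Gb natural minor is Db.
A diminished fifth (6 semitones) above Db lands on the letter A, giving Abb.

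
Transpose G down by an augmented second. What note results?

G down a major second is F, so the target letter is F.
From G, an augmented second is 3 semitones down: Fb.

Fb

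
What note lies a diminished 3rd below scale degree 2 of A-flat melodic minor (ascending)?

G#

Scale degree 2 of Ab melodic minor (ascending) is Bb.
A diminished third (2 semitones) below Bb lands on the letter G, giving G#.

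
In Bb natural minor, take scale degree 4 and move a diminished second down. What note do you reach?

D#

Scale degree 4 of Bb natural minor is Eb.
A diminished second (0 semitones) below Eb lands on the letter D, giving D#.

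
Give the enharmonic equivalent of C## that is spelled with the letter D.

D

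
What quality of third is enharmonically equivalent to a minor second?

doubly diminished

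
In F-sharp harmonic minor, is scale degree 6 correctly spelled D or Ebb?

D

Each scale degree takes a distinct letter name. Degree 6 of a scale on F must use the letter D.
D and Ebb are enharmonically the same pitch, but only D uses the letter D, so it is the correct spelling here.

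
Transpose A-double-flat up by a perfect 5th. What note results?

A up a perfect fifth is E, so the target letter is E.
From Abb, a perfect fifth is 7 semitones up: Ebb.

Ebb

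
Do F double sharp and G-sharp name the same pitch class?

No

F## is pitch class 7; G# is pitch class 8.
The pitch classes differ (7 vs. 8), so they are not enharmonic equivalents.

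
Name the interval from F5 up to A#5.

augmented third

Counting letters F–G–A gives a third.
F→A# = 5 semitones, 1 wider than the major third (4), so augmented.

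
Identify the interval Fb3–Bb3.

Counting letters F–G–A–B gives a fourth.
Fb→Bb = 6 semitones, 1 wider than the perfect fourth (5), so augmented.

augmented fourth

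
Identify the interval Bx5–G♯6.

Counting letters B–C–D–E–F–G gives a sixth.
B##→G# = 7 semitones, 2 narrower than the major sixth (9), so diminished.

diminished sixth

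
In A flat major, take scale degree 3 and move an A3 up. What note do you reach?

Scale degree 3 of Ab major is C.
An augmented third (5 semitones) above C lands on the letter E, giving E#.

E#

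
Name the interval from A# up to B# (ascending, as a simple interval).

major second

The letter names run A→B, a span of 1 letter step, so the interval is some kind of second.
A# to B# is 2 semitones. A major second is 2, so 2 makes it major.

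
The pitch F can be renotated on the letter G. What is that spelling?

Plain G sits 2 semitones above F, so on the letter G the same pitch needs a double flat: Gbb.

Gbb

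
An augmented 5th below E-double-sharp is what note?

E down a perfect fifth is A, so the target letter is A.
From E##, an augmented fifth is 8 semitones down: A#.

A#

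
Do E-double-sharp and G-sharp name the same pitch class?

Two spellings are enharmonically equivalent only if they share a pitch class.
Here E## → 6, G# → 8; 6 ≠ 8, so they are not.

No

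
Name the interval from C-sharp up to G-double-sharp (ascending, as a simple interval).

The letter names run C→G, a span of 4 letter steps, so the interval is some kind of fifth.
C# to G## is 8 semitones. A perfect fifth is 7, so 8 makes it augmented.

augmented fifth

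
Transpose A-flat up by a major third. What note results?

A third above A lands on the letter C.
A major third spans 4 semitones, so Ab moves to pitch class 0. On the letter C that is C.

C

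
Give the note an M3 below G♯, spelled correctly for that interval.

G down a major third is Eb, so the target letter is E.
From G#, a major third is 4 semitones down: E.

E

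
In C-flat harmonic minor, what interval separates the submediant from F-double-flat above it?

The submediant of Cb harmonic minor is Abb.
Abb up to Fbb: letters A→F make it a sixth; 8 semitones makes it minor.

minor sixth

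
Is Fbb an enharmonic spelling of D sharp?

Fbb = pitch class 3 and D# = pitch class 3 — the same pitch class, so they are enharmonic equivalents.

Yes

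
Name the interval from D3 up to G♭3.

Counting letters D–E–F–G gives a fourth.
D→Gb = 4 semitones, 1 narrower than the perfect fourth (5), so diminished.

diminished fourth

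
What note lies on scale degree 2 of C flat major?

Db

Degree 2 takes the letter 1 step above C, which is D.
In major, degree 2 sits 2 semitones above the tonic. Cb + 2 semitones is pitch class 1, spelled on D as Db.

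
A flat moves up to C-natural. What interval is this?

Counting letters A–B–C gives a third.
Ab→C = 4 semitones, exactly the major third.

major third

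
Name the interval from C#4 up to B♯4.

Counting letters C–D–E–F–G–A–B gives a seventh.
C#→B# = 11 semitones, exactly the major seventh.

major seventh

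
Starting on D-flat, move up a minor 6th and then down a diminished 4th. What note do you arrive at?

A minor sixth up from Db is Bbb (letter B, 8 semitones up).
A diminished fourth down from Bbb is F (letter F, 4 semitones down).

F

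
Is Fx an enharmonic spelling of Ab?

Two spellings are enharmonically equivalent only if they share a pitch class.
Here F## → 7, Ab → 8; 7 ≠ 8, so they are not.

No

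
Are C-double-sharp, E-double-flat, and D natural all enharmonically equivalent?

C## is pitch class 2; Ebb is pitch class 2; D is pitch class 2.
All spellings map to pitch class 2, so they are enharmonically equivalent.

Yes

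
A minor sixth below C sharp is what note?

E#

A sixth below C lands on the letter E.
A minor sixth spans 8 semitones, so C# moves to pitch class 5. On the letter E that is E#.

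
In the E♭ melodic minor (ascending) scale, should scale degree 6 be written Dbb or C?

C

Each scale degree takes a distinct letter name. Degree 6 of a scale on E must use the letter C.
C and Dbb are enharmonically the same pitch, but only C uses the letter C, so it is the correct spelling here.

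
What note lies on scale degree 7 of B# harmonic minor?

A##

Degree 7 takes the letter 6 steps above B, which is A.
In harmonic minor, degree 7 sits 11 semitones above the tonic. B# + 11 semitones is pitch class 11, spelled on A as A##.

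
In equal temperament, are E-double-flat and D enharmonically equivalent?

Ebb is pitch class 2; D is pitch class 2.
All spellings map to pitch class 2, so they are enharmonically equivalent.

Yes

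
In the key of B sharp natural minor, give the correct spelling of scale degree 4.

Degree 4 takes the letter 3 steps above B, which is E.
In natural minor, degree 4 sits 5 semitones above the tonic. B# + 5 semitones is pitch class 5, spelled on E as E#.

E#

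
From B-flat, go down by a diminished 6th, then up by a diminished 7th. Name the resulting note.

C

A diminished sixth down from Bb is D# (letter D, 7 semitones down).
A diminished seventh up from D# is C (letter C, 9 semitones up).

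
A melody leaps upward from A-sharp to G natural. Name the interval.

Counting letters A–B–C–D–E–F–G gives a seventh.
A#→G = 9 semitones, 2 narrower than the major seventh (11), so diminished.

diminished seventh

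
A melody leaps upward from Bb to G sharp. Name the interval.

augmented sixth

Counting letters B–C–D–E–F–G gives a sixth.
Bb→G# = 10 semitones, 1 wider than the major sixth (9), so augmented.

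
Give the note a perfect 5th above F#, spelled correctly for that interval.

C#

A fifth above F lands on the letter C.
A perfect fifth spans 7 semitones, so F# moves to pitch class 1. On the letter C that is C#.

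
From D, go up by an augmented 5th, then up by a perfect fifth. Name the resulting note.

An augmented fifth up from D is A# (letter A, 8 semitones up).
A perfect fifth up from A# is E# (letter E, 7 semitones up).

E#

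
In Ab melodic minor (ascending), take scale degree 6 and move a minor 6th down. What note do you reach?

A

Scale degree 6 of Ab melodic minor (ascending) is F.
A minor sixth (8 semitones) below F lands on the letter A, giving A.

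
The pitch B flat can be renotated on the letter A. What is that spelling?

Plain A sits 1 semitone below Bb, so on the letter A the same pitch needs a sharp: A#.

A#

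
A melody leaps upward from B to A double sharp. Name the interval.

augmented seventh

Counting letters B–C–D–E–F–G–A gives a seventh.
B→A## = 12 semitones, 1 wider than the major seventh (11), so augmented.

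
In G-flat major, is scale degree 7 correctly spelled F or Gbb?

F

Each scale degree takes a distinct letter name. Degree 7 of a scale on G must use the letter F.
F and Gbb are enharmonically the same pitch, but only F uses the letter F, so it is the correct spelling here.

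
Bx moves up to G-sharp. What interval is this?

diminished sixth

Counting letters B–C–D–E–F–G gives a sixth.
B##→G# = 7 semitones, 2 narrower than the major sixth (9), so diminished.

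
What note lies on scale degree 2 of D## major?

E##

Degree 2 takes the letter 1 step above D, which is E.
In major, degree 2 sits 2 semitones above the tonic. D## + 2 semitones is pitch class 6, spelled on E as E##.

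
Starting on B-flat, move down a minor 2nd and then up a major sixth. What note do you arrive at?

A minor second down from Bb is A (letter A, 1 semitone down).
A major sixth up from A is F# (letter F, 9 semitones up).

F#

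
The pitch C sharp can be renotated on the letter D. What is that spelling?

Db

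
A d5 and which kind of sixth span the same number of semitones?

A diminished fifth spans 6 semitones.
A sixth spanning 6 semitones is doubly diminished (the major sixth is 9).

doubly diminished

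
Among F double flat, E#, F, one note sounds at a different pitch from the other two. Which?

Fbb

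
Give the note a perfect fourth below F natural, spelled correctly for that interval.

F down a perfect fourth is C, so the target letter is C.
From F, a perfect fourth is 5 semitones down: C.

C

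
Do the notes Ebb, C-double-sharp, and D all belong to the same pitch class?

Ebb is pitch class 2; C## is pitch class 2; D is pitch class 2.
All spellings map to pitch class 2, so they are enharmonically equivalent.

Yes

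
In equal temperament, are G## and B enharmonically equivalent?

G## is pitch class 9; B is pitch class 11.
The pitch classes differ (9 vs. 11), so they are not enharmonic equivalents.

No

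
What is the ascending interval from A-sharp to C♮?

The letter names run A→C, a span of 2 letter steps, so the interval is some kind of third.
A# to C is 2 semitones. A major third is 4, so 2 makes it diminished.

diminished third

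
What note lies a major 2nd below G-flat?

G down a major second is F, so the target letter is F.
From Gb, a major second is 2 semitones down: Fb.

Fb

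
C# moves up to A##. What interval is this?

Counting letters C–D–E–F–G–A gives a sixth.
C#→A## = 10 semitones, 1 wider than the major sixth (9), so augmented.

augmented sixth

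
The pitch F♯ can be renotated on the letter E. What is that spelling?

E##

Plain E sits 2 semitones below F#, so on the letter E the same pitch needs a double sharp: E##.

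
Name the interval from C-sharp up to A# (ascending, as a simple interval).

major sixth

The letter names run C→A, a span of 5 letter steps, so the interval is some kind of sixth.
C# to A# is 9 semitones. A major sixth is 9, so 9 makes it major.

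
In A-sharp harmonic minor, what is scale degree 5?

The A# harmonic minor scale runs A# B# C# D# E# F# G##.
Degree 5 is E#.

E#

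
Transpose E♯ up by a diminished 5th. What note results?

E up a perfect fifth is B, so the target letter is B.
From E#, a diminished fifth is 6 semitones up: B.

B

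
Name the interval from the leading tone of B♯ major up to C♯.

diminished third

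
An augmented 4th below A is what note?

Eb

A fourth below A lands on the letter E.
An augmented fourth spans 6 semitones, so A moves to pitch class 3. On the letter E that is Eb.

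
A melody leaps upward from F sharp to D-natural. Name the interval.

minor sixth

Counting letters F–G–A–B–C–D gives a sixth.
F#→D = 8 semitones, 1 narrower than the major sixth (9), so minor.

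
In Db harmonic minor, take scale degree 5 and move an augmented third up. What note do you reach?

Scale degree 5 of Db harmonic minor is Ab.
An augmented third (5 semitones) above Ab lands on the letter C, giving C#.

C#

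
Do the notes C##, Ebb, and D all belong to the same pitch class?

Yes

C## = pitch class 2 and Ebb = pitch class 2 and D = pitch class 2 — the same pitch class, so they are enharmonic equivalents.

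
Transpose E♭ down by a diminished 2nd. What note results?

E down a major second is D, so the target letter is D.
From Eb, a diminished second is 0 semitones down: D#.

D#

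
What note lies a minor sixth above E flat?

A sixth above E lands on the letter C.
A minor sixth spans 8 semitones, so Eb moves to pitch class 11. On the letter C that is Cb.

Cb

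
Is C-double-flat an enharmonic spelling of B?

No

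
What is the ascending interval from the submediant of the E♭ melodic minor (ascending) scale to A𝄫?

The submediant of Eb melodic minor (ascending) is C.
C up to Abb: letters C→A make it a sixth; 7 semitones makes it diminished.

diminished sixth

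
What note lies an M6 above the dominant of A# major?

The dominant of A# major is E#.
A major sixth (9 semitones) above E# lands on the letter C, giving C##.

C##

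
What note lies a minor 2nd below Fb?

Eb

A second below F lands on the letter E.
A minor second spans 1 semitone, so Fb moves to pitch class 3. On the letter E that is Eb.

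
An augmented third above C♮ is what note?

A third above C lands on the letter E.
An augmented third spans 5 semitones, so C moves to pitch class 5. On the letter E that is E#.

E#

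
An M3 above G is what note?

G up a major third is B, so the target letter is B.
From G, a major third is 4 semitones up: B.

B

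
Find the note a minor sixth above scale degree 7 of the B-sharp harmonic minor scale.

Scale degree 7 of B# harmonic minor is A##.
A minor sixth (8 semitones) above A## lands on the letter F, giving F##.

F##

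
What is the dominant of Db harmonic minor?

Ab

Degree 5 takes the letter 4 steps above D, which is A.
In harmonic minor, degree 5 sits 7 semitones above the tonic. Db + 7 semitones is pitch class 8, spelled on A as Ab.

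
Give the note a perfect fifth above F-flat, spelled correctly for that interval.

A fifth above F lands on the letter C.
A perfect fifth spans 7 semitones, so Fb moves to pitch class 11. On the letter C that is Cb.

Cb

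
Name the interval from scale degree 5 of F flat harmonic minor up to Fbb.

diminished fourth

Scale degree 5 of Fb harmonic minor is Cb.
Cb up to Fbb: letters C→F make it a fourth; 4 semitones makes it diminished.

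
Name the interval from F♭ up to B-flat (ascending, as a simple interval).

augmented fourth

The letter names run F→B, a span of 3 letter steps, so the interval is some kind of fourth.
Fb to Bb is 6 semitones. A perfect fourth is 5, so 6 makes it augmented.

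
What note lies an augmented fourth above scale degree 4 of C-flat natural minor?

Scale degree 4 of Cb natural minor is Fb.
An augmented fourth (6 semitones) above Fb lands on the letter B, giving Bb.

Bb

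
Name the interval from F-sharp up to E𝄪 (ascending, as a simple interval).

The letter names run F→E, a span of 6 letter steps, so the interval is some kind of seventh.
F# to E## is 12 semitones. A major seventh is 11, so 12 makes it augmented.

augmented seventh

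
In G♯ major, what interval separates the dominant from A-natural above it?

diminished fifth

The dominant of G# major is D#.
D# up to A: letters D→A make it a fifth; 6 semitones makes it diminished.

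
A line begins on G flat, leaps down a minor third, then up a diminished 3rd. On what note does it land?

Gbb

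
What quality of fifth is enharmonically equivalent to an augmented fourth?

diminished

An augmented fourth spans 6 semitones.
A fifth spanning 6 semitones is diminished (the perfect fifth is 7).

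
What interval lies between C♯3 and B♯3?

major seventh

The letter names run C→B, a span of 6 letter steps, so the interval is some kind of seventh.
C# to B# is 11 semitones. A major seventh is 11, so 11 makes it major.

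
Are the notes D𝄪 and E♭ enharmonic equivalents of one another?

No

D## is pitch class 4; Eb is pitch class 3.
The pitch classes differ (4 vs. 3), so they are not enharmonic equivalents.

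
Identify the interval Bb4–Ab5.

minor seventh

The letter names run B→A, a span of 6 letter steps, so the interval is some kind of seventh.
Bb to Ab is 10 semitones. A major seventh is 11, so 10 makes it minor.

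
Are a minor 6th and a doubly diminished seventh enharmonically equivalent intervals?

A minor sixth spans 8 semitones; a doubly diminished seventh spans 8.
They are enharmonically equivalent.

Yes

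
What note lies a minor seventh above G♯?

G up a major seventh is F#, so the target letter is F.
From G#, a minor seventh is 10 semitones up: F#.

F#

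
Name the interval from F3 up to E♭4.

The letter names run F→E, a span of 6 letter steps, so the interval is some kind of seventh.
F to Eb is 10 semitones. A major seventh is 11, so 10 makes it minor.

minor seventh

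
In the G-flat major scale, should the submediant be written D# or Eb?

Each scale degree takes a distinct letter name. Degree 6 of a scale on G must use the letter E.
Eb and D# are enharmonically the same pitch, but only Eb uses the letter E, so it is the correct spelling here.

Eb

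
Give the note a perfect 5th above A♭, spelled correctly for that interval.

A up a perfect fifth is E, so the target letter is E.
From Ab, a perfect fifth is 7 semitones up: Eb.

Eb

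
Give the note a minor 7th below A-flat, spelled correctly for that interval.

A down a major seventh is Bb, so the target letter is B.
From Ab, a minor seventh is 10 semitones down: Bb.

Bb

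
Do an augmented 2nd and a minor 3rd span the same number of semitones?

Yes

An augmented second spans 3 semitones; a minor third spans 3.
They are enharmonically equivalent.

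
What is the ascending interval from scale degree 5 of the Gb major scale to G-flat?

perfect fourth

Scale degree 5 of Gb major is Db.
Db up to Gb: letters D→G make it a fourth; 5 semitones makes it perfect.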